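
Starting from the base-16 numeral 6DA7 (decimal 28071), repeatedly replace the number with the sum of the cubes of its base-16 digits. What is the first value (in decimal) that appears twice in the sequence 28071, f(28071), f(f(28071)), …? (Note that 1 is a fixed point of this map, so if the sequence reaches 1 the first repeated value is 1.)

28071 = (6,13,10,7)_16 → 3756
3756 = (14,10,12)_16 → 5472
5472 = (1,5,6,0)_16 → 342
342 = (1,5,6)_16 → 342  — 342 already appeared earlier.

342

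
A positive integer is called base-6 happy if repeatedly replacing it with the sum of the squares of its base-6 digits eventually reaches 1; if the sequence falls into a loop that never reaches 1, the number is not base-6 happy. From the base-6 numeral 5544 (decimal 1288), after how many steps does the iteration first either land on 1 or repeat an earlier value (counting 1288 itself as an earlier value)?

14

1288 = (5,5,4,4)_6 → 5² + 5² + 4² + 4² = 82
82 = (2,1,4)_6 → 2² + 1² + 4² = 21
21 = (3,3)_6 → 3² + 3² = 18
18 = (3,0)_6 → 3² + 0² = 9
9 = (1,3)_6 → 1² + 3² = 10
10 = (1,4)_6 → 1² + 4² = 17
17 = (2,5)_6 → 2² + 5² = 29
29 = (4,5)_6 → 4² + 5² = 41
41 = (1,0,5)_6 → 1² + 0² + 5² = 26
26 = (4,2)_6 → 4² + 2² = 20
20 = (3,2)_6 → 3² + 2² = 13
13 = (2,1)_6 → 2² + 1² = 5
5 = (5)_6 → 5² = 25
25 = (4,1)_6 → 4² + 1² = 17  — 17 repeats.
That took 14 steps.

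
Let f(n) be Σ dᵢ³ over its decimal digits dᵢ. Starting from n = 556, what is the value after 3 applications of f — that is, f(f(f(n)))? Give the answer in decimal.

556 → 5³ + 5³ + 6³ = 125 + 125 + 216 = 466
466 → 4³ + 6³ + 6³ = 64 + 216 + 216 = 496
496 → 4³ + 9³ + 6³ = 64 + 729 + 216 = 1009

1009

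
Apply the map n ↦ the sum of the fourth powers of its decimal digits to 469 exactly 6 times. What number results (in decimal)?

469 → 4⁴ + 6⁴ + 9⁴ = 256 + 1296 + 6561 = 8113
8113 → 8⁴ + 1⁴ + 1⁴ + 3⁴ = 4096 + 1 + 1 + 81 = 4179
4179 → 4⁴ + 1⁴ + 7⁴ + 9⁴ = 256 + 1 + 2401 + 6561 = 9219
9219 → 9⁴ + 2⁴ + 1⁴ + 9⁴ = 6561 + 16 + 1 + 6561 = 13139
13139 → 1⁴ + 3⁴ + 1⁴ + 3⁴ + 9⁴ = 1 + 81 + 1 + 81 + 6561 = 6725
6725 → 6⁴ + 7⁴ + 2⁴ + 5⁴ = 1296 + 2401 + 16 + 625 = 4338

4338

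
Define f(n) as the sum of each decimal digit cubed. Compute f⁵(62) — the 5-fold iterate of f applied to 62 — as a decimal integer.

92

62 → 6³ + 2³ = 216 + 8 = 224
224 → 2³ + 2³ + 4³ = 8 + 8 + 64 = 80
80 → 8³ + 0³ = 512 + 0 = 512
512 → 5³ + 1³ + 2³ = 125 + 1 + 8 = 134
134 → 1³ + 3³ + 4³ = 1 + 27 + 64 = 92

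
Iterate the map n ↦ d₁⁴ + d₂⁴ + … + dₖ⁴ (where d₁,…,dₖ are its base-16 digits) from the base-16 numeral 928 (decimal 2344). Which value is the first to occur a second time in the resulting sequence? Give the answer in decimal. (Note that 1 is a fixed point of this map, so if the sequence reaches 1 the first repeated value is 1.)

47314

2344 = (9,2,8)_16 → 9⁴ + 2⁴ + 8⁴ = 6561 + 16 + 4096 = 10673
10673 = (2,9,11,1)_16 → 2⁴ + 9⁴ + 11⁴ + 1⁴ = 16 + 6561 + 14641 + 1 = 21219
21219 = (5,2,14,3)_16 → 5⁴ + 2⁴ + 14⁴ + 3⁴ = 625 + 16 + 38416 + 81 = 39138
39138 = (9,8,14,2)_16 → 9⁴ + 8⁴ + 14⁴ + 2⁴ = 6561 + 4096 + 38416 + 16 = 49089
49089 = (11,15,12,1)_16 → 11⁴ + 15⁴ + 12⁴ + 1⁴ = 14641 + 50625 + 20736 + 1 = 86003
86003 = (1,4,15,15,3)_16 → 1⁴ + 4⁴ + 15⁴ + 15⁴ + 3⁴ = 1 + 256 + 50625 + 50625 + 81 = 101588
101588 = (1,8,12,13,4)_16 → 1⁴ + 8⁴ + 12⁴ + 13⁴ + 4⁴ = 1 + 4096 + 20736 + 28561 + 256 = 53650
53650 = (13,1,9,2)_16 → 13⁴ + 1⁴ + 9⁴ + 2⁴ = 28561 + 1 + 6561 + 16 = 35139
35139 = (8,9,4,3)_16 → 8⁴ + 9⁴ + 4⁴ + 3⁴ = 4096 + 6561 + 256 + 81 = 10994
10994 = (2,10,15,2)_16 → 2⁴ + 10⁴ + 15⁴ + 2⁴ = 16 + 10000 + 50625 + 16 = 60657
60657 = (14,12,15,1)_16 → 14⁴ + 12⁴ + 15⁴ + 1⁴ = 38416 + 20736 + 50625 + 1 = 109778
109778 = (1,10,12,13,2)_16 → 1⁴ + 10⁴ + 12⁴ + 13⁴ + 2⁴ = 1 + 10000 + 20736 + 28561 + 16 = 59314
59314 = (14,7,11,2)_16 → 14⁴ + 7⁴ + 11⁴ + 2⁴ = 38416 + 2401 + 14641 + 16 = 55474
55474 = (13,8,11,2)_16 → 13⁴ + 8⁴ + 11⁴ + 2⁴ = 28561 + 4096 + 14641 + 16 = 47314
47314 = (11,8,13,2)_16 → 11⁴ + 8⁴ + 13⁴ + 2⁴ = 14641 + 4096 + 28561 + 16 = 47314  — 47314 already appeared earlier.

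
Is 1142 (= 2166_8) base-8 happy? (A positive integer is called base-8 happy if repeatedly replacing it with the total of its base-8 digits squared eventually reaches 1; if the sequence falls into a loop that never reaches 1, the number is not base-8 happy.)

base-8 happy

1142 = (2,1,6,6)_8 → 2² + 1² + 6² + 6² = 4 + 1 + 36 + 36 = 77
77 = (1,1,5)_8 → 1² + 1² + 5² = 1 + 1 + 25 = 27
27 = (3,3)_8 → 3² + 3² = 9 + 9 = 18
18 = (2,2)_8 → 2² + 2² = 4 + 4 = 8
8 = (1,0)_8 → 1² + 0² = 1 + 0 = 1  — reached 1.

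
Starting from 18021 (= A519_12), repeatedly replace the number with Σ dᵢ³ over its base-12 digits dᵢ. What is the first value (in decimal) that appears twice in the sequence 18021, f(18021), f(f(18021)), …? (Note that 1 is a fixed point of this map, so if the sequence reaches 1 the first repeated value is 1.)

1855

18021 = (10,5,1,9)_12 → 10³ + 5³ + 1³ + 9³ = 1000 + 125 + 1 + 729 = 1855
1855 = (1,0,10,7)_12 → 1³ + 0³ + 10³ + 7³ = 1 + 0 + 1000 + 343 = 1344
1344 = (9,4,0)_12 → 9³ + 4³ + 0³ = 729 + 64 + 0 = 793
793 = (5,6,1)_12 → 5³ + 6³ + 1³ = 125 + 216 + 1 = 342
342 = (2,4,6)_12 → 2³ + 4³ + 6³ = 8 + 64 + 216 = 288
288 = (2,0,0)_12 → 2³ + 0³ + 0³ = 8 + 0 + 0 = 8
8 = (8)_12 → 8³ = 512
512 = (3,6,8)_12 → 3³ + 6³ + 8³ = 27 + 216 + 512 = 755
755 = (5,2,11)_12 → 5³ + 2³ + 11³ = 125 + 8 + 1331 = 1464
1464 = (10,2,0)_12 → 10³ + 2³ + 0³ = 1000 + 8 + 0 = 1008
1008 = (7,0,0)_12 → 7³ + 0³ + 0³ = 343 + 0 + 0 = 343
343 = (2,4,7)_12 → 2³ + 4³ + 7³ = 8 + 64 + 343 = 415
415 = (2,10,7)_12 → 2³ + 10³ + 7³ = 8 + 1000 + 343 = 1351
1351 = (9,4,7)_12 → 9³ + 4³ + 7³ = 729 + 64 + 343 = 1136
1136 = (7,10,8)_12 → 7³ + 10³ + 8³ = 343 + 1000 + 512 = 1855  — 1855 already appeared earlier.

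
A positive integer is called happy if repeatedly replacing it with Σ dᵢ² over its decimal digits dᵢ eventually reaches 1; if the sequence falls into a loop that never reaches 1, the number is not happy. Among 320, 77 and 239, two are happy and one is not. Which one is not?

77

320: 320 → 13 → 10 → 1  — reaches 1 (happy)
77: 77 → 98 → 145 → 42 → 20 → 4 → 16 → 37 → 58 → 89 → 145  — repeats 145 (not happy)
239: 239 → 94 → 97 → 130 → 10 → 1  — reaches 1 (happy)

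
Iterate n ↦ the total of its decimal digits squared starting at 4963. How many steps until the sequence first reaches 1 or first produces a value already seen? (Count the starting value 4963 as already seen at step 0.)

15

4963 → 4² + 9² + 6² + 3² = 16 + 81 + 36 + 9 = 142
142 → 1² + 4² + 2² = 1 + 16 + 4 = 21
21 → 2² + 1² = 4 + 1 = 5
5 → 5² = 25
25 → 2² + 5² = 4 + 25 = 29
29 → 2² + 9² = 4 + 81 = 85
85 → 8² + 5² = 64 + 25 = 89
89 → 8² + 9² = 64 + 81 = 145
145 → 1² + 4² + 5² = 1 + 16 + 25 = 42
42 → 4² + 2² = 16 + 4 = 20
20 → 2² + 0² = 4 + 0 = 4
4 → 4² = 16
16 → 1² + 6² = 1 + 36 = 37
37 → 3² + 7² = 9 + 49 = 58
58 → 5² + 8² = 25 + 64 = 89  — 89 repeats.
That took 15 steps.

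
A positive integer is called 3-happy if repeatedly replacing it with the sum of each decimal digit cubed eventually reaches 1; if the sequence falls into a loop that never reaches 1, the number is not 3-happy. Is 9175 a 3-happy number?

9175 → 1198
1198 → 1243
1243 → 100
100 → 1  — reached 1.

3-happy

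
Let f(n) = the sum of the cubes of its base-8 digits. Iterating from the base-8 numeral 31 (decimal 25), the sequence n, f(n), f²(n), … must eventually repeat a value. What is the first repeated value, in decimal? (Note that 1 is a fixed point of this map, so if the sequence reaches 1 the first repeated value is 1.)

25 = (3,1)_8 → 3³ + 1³ = 28
28 = (3,4)_8 → 3³ + 4³ = 91
91 = (1,3,3)_8 → 1³ + 3³ + 3³ = 55
55 = (6,7)_8 → 6³ + 7³ = 559
559 = (1,0,5,7)_8 → 1³ + 0³ + 5³ + 7³ = 469
469 = (7,2,5)_8 → 7³ + 2³ + 5³ = 476
476 = (7,3,4)_8 → 7³ + 3³ + 4³ = 434
434 = (6,6,2)_8 → 6³ + 6³ + 2³ = 440
440 = (6,7,0)_8 → 6³ + 7³ + 0³ = 559  — 559 already appeared earlier.

559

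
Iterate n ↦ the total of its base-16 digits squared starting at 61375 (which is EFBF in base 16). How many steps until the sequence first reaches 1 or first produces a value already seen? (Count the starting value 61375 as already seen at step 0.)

61375 = (14,15,11,15)_16 → 14² + 15² + 11² + 15² = 196 + 225 + 121 + 225 = 767
767 = (2,15,15)_16 → 2² + 15² + 15² = 4 + 225 + 225 = 454
454 = (1,12,6)_16 → 1² + 12² + 6² = 1 + 144 + 36 = 181
181 = (11,5)_16 → 11² + 5² = 121 + 25 = 146
146 = (9,2)_16 → 9² + 2² = 81 + 4 = 85
85 = (5,5)_16 → 5² + 5² = 25 + 25 = 50
50 = (3,2)_16 → 3² + 2² = 9 + 4 = 13
13 = (13)_16 → 13² = 169
169 = (10,9)_16 → 10² + 9² = 100 + 81 = 181  — 181 repeats.
That took 9 steps.

9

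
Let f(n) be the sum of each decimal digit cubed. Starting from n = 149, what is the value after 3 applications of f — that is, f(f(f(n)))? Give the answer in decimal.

245

149 → 794
794 → 1136
1136 → 245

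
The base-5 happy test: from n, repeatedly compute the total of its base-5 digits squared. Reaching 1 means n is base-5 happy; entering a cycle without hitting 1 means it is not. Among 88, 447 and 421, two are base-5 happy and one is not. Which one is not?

88

88: 88 → 22 → 20 → 16 → 10 → 4 → 16  — repeats 16 (not base-5 happy)
447: 447 → 33 → 11 → 5 → 1  — reaches 1 (base-5 happy)
421: 421 → 27 → 5 → 1  — reaches 1 (base-5 happy)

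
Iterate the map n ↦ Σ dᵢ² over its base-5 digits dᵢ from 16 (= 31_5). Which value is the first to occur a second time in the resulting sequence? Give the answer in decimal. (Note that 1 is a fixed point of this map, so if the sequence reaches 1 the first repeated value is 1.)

16

16 = (3,1)_5 → 3² + 1² = 9 + 1 = 10
10 = (2,0)_5 → 2² + 0² = 4 + 0 = 4
4 = (4)_5 → 4² = 16  — 16 already appeared earlier.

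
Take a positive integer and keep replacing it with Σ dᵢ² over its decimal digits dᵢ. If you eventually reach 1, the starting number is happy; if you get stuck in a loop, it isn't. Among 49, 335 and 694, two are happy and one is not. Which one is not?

49: 49 → 97 → 130 → 10 → 1  — reaches 1 (happy)
335: 335 → 43 → 25 → 29 → 85 → 89 → 145 → 42 → 20 → 4 → 16 → 37 → 58 → 89  — repeats 89 (not happy)
694: 694 → 133 → 19 → 82 → 68 → 100 → 1  — reaches 1 (happy)

335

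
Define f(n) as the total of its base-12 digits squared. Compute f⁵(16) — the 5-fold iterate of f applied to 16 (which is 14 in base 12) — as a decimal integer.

16 = (1,4)_12 → 1² + 4² = 17
17 = (1,5)_12 → 1² + 5² = 26
26 = (2,2)_12 → 2² + 2² = 8
8 = (8)_12 → 8² = 64
64 = (5,4)_12 → 5² + 4² = 41

41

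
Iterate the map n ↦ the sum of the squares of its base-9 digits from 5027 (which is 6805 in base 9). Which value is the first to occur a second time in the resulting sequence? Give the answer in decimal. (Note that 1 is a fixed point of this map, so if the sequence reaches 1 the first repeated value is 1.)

1

5027 = (6,8,0,5)_9 → 6² + 8² + 0² + 5² = 125
125 = (1,4,8)_9 → 1² + 4² + 8² = 81
81 = (1,0,0)_9 → 1² + 0² + 0² = 1  — reached the fixed point 1.
1 → 1, so 1 is the first repeated value.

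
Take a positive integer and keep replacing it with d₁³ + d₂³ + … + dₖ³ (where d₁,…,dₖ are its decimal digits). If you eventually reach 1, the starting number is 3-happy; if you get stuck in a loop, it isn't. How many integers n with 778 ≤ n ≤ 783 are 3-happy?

778: 778 → 1198 → 1243 → 100 → 1  — 3-happy
779: 779 → 1415 → 191 → 731 → 371 → 371  — not 3-happy
780: 780 → 855 → 762 → 567 → 684 → 792 → 1080 → 513 → 153 → 153  — not 3-happy
781: 781 → 856 → 853 → 664 → 496 → 1009 → 730 → 370 → 370  — not 3-happy
782: 782 → 863 → 755 → 593 → 881 → 1025 → 134 → 92 → 737 → 713 → 371 → 371  — not 3-happy
783: 783 → 882 → 1032 → 36 → 243 → 99 → 1458 → 702 → 351 → 153 → 153  — not 3-happy
3-happy: 778

1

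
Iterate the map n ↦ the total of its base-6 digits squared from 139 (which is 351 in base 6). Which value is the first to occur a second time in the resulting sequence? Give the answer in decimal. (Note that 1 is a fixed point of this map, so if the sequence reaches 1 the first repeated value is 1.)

17

139 = (3,5,1)_6 → 35
35 = (5,5)_6 → 50
50 = (1,2,2)_6 → 9
9 = (1,3)_6 → 10
10 = (1,4)_6 → 17
17 = (2,5)_6 → 29
29 = (4,5)_6 → 41
41 = (1,0,5)_6 → 26
26 = (4,2)_6 → 20
20 = (3,2)_6 → 13
13 = (2,1)_6 → 5
5 = (5)_6 → 25
25 = (4,1)_6 → 17  — 17 already appeared earlier.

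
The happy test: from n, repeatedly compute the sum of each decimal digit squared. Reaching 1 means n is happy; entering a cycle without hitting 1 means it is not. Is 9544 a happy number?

not happy

9544 → 9² + 5² + 4² + 4² = 138
138 → 1² + 3² + 8² = 74
74 → 7² + 4² = 65
65 → 6² + 5² = 61
61 → 6² + 1² = 37
37 → 3² + 7² = 58
58 → 5² + 8² = 89
89 → 8² + 9² = 145
145 → 1² + 4² + 5² = 42
42 → 4² + 2² = 20
20 → 2² + 0² = 4
4 → 4² = 16
16 → 1² + 6² = 37  — 37 already seen; the sequence cycles without reaching 1.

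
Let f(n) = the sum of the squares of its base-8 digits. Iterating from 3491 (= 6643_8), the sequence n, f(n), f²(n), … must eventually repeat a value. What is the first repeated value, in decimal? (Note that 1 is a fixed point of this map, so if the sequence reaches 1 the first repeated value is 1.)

1

3491 = (6,6,4,3)_8 → 97
97 = (1,4,1)_8 → 18
18 = (2,2)_8 → 8
8 = (1,0)_8 → 1  — reached the fixed point 1.
1 → 1, so 1 is the first repeated value.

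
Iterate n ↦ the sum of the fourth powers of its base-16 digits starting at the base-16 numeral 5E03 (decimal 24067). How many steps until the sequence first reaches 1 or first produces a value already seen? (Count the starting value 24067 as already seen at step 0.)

14

24067 = (5,14,0,3)_16 → 5⁴ + 14⁴ + 0⁴ + 3⁴ = 625 + 38416 + 0 + 81 = 39122
39122 = (9,8,13,2)_16 → 9⁴ + 8⁴ + 13⁴ + 2⁴ = 6561 + 4096 + 28561 + 16 = 39234
39234 = (9,9,4,2)_16 → 9⁴ + 9⁴ + 4⁴ + 2⁴ = 6561 + 6561 + 256 + 16 = 13394
13394 = (3,4,5,2)_16 → 3⁴ + 4⁴ + 5⁴ + 2⁴ = 81 + 256 + 625 + 16 = 978
978 = (3,13,2)_16 → 3⁴ + 13⁴ + 2⁴ = 81 + 28561 + 16 = 28658
28658 = (6,15,15,2)_16 → 6⁴ + 15⁴ + 15⁴ + 2⁴ = 1296 + 50625 + 50625 + 16 = 102562
102562 = (1,9,0,10,2)_16 → 1⁴ + 9⁴ + 0⁴ + 10⁴ + 2⁴ = 1 + 6561 + 0 + 10000 + 16 = 16578
16578 = (4,0,12,2)_16 → 4⁴ + 0⁴ + 12⁴ + 2⁴ = 256 + 0 + 20736 + 16 = 21008
21008 = (5,2,1,0)_16 → 5⁴ + 2⁴ + 1⁴ + 0⁴ = 625 + 16 + 1 + 0 = 642
642 = (2,8,2)_16 → 2⁴ + 8⁴ + 2⁴ = 16 + 4096 + 16 = 4128
4128 = (1,0,2,0)_16 → 1⁴ + 0⁴ + 2⁴ + 0⁴ = 1 + 0 + 16 + 0 = 17
17 = (1,1)_16 → 1⁴ + 1⁴ = 1 + 1 = 2
2 = (2)_16 → 2⁴ = 16
16 = (1,0)_16 → 1⁴ + 0⁴ = 1 + 0 = 1  — reached 1.
That took 14 steps.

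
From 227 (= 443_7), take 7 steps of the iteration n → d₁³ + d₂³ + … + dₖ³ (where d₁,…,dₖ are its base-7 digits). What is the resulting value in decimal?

227 = (4,4,3)_7 → 4³ + 4³ + 3³ = 64 + 64 + 27 = 155
155 = (3,1,1)_7 → 3³ + 1³ + 1³ = 27 + 1 + 1 = 29
29 = (4,1)_7 → 4³ + 1³ = 64 + 1 = 65
65 = (1,2,2)_7 → 1³ + 2³ + 2³ = 1 + 8 + 8 = 17
17 = (2,3)_7 → 2³ + 3³ = 8 + 27 = 35
35 = (5,0)_7 → 5³ + 0³ = 125 + 0 = 125
125 = (2,3,6)_7 → 2³ + 3³ + 6³ = 8 + 27 + 216 = 251

251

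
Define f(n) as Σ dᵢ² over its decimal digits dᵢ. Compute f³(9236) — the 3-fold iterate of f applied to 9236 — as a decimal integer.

1

9236 → 9² + 2² + 3² + 6² = 130
130 → 1² + 3² + 0² = 10
10 → 1² + 0² = 1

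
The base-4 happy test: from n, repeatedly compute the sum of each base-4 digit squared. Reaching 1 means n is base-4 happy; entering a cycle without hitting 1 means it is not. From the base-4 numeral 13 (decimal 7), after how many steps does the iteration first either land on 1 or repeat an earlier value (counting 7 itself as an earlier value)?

4

7 = (1,3)_4 → 1² + 3² = 1 + 9 = 10
10 = (2,2)_4 → 2² + 2² = 4 + 4 = 8
8 = (2,0)_4 → 2² + 0² = 4 + 0 = 4
4 = (1,0)_4 → 1² + 0² = 1 + 0 = 1  — reached 1.
That took 4 steps.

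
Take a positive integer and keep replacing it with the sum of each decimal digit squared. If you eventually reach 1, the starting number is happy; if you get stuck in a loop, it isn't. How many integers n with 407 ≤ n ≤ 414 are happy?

407: 407 → 65 → 61 → 37 → 58 → 89 → 145 → 42 → 20 → 4 → 16 → 37  (repeats 37)
408: 408 → 80 → 64 → 52 → 29 → 85 → 89 → 145 → 42 → 20 → 4 → 16 → 37 → 58 → 89  (repeats 89)
409: 409 → 97 → 130 → 10 → 1  (reaches 1)
410: 410 → 17 → 50 → 25 → 29 → 85 → 89 → 145 → 42 → 20 → 4 → 16 → 37 → 58 → 89  (repeats 89)
411: 411 → 18 → 65 → 61 → 37 → 58 → 89 → 145 → 42 → 20 → 4 → 16 → 37  (repeats 37)
412: 412 → 21 → 5 → 25 → 29 → 85 → 89 → 145 → 42 → 20 → 4 → 16 → 37 → 58 → 89  (repeats 89)
413: 413 → 26 → 40 → 16 → 37 → 58 → 89 → 145 → 42 → 20 → 4 → 16  (repeats 16)
414: 414 → 33 → 18 → 65 → 61 → 37 → 58 → 89 → 145 → 42 → 20 → 4 → 16 → 37  (repeats 37)
happy: 409

1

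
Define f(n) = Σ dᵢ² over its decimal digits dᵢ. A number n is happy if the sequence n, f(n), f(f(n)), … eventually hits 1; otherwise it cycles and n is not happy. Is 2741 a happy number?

happy

2741 → 2² + 7² + 4² + 1² = 70
70 → 7² + 0² = 49
49 → 4² + 9² = 97
97 → 9² + 7² = 130
130 → 1² + 3² + 0² = 10
10 → 1² + 0² = 1  — reached 1.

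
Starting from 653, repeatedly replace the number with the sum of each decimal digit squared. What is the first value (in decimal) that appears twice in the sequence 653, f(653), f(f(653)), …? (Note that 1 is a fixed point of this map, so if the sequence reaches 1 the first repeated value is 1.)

653 → 6² + 5² + 3² = 70
70 → 7² + 0² = 49
49 → 4² + 9² = 97
97 → 9² + 7² = 130
130 → 1² + 3² + 0² = 10
10 → 1² + 0² = 1  — reached the fixed point 1.
1 → 1, so 1 is the first repeated value.

1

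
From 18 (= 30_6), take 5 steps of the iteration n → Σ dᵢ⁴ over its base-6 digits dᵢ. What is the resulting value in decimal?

641

18 = (3,0)_6 → 3⁴ + 0⁴ = 81 + 0 = 81
81 = (2,1,3)_6 → 2⁴ + 1⁴ + 3⁴ = 16 + 1 + 81 = 98
98 = (2,4,2)_6 → 2⁴ + 4⁴ + 2⁴ = 16 + 256 + 16 = 288
288 = (1,2,0,0)_6 → 1⁴ + 2⁴ + 0⁴ + 0⁴ = 1 + 16 + 0 + 0 = 17
17 = (2,5)_6 → 2⁴ + 5⁴ = 16 + 625 = 641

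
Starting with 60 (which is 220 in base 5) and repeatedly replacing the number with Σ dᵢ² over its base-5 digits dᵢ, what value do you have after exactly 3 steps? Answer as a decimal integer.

60 = (2,2,0)_5 → 2² + 2² + 0² = 4 + 4 + 0 = 8
8 = (1,3)_5 → 1² + 3² = 1 + 9 = 10
10 = (2,0)_5 → 2² + 0² = 4 + 0 = 4

4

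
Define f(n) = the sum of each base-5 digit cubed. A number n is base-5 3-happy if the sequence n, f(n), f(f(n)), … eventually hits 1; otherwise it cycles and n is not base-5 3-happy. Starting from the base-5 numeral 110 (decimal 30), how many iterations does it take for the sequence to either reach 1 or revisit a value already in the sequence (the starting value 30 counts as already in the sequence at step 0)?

30 = (1,1,0)_5 → 1³ + 1³ + 0³ = 1 + 1 + 0 = 2
2 = (2)_5 → 2³ = 8
8 = (1,3)_5 → 1³ + 3³ = 1 + 27 = 28
28 = (1,0,3)_5 → 1³ + 0³ + 3³ = 1 + 0 + 27 = 28  — 28 repeats.
That took 4 steps.

4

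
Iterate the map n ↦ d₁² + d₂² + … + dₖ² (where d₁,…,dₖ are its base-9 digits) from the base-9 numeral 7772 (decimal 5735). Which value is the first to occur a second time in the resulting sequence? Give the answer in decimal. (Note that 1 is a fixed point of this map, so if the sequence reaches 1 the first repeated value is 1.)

53

5735 = (7,7,7,2)_9 → 7² + 7² + 7² + 2² = 49 + 49 + 49 + 4 = 151
151 = (1,7,7)_9 → 1² + 7² + 7² = 1 + 49 + 49 = 99
99 = (1,2,0)_9 → 1² + 2² + 0² = 1 + 4 + 0 = 5
5 = (5)_9 → 5² = 25
25 = (2,7)_9 → 2² + 7² = 4 + 49 = 53
53 = (5,8)_9 → 5² + 8² = 25 + 64 = 89
89 = (1,0,8)_9 → 1² + 0² + 8² = 1 + 0 + 64 = 65
65 = (7,2)_9 → 7² + 2² = 49 + 4 = 53  — 53 already appeared earlier.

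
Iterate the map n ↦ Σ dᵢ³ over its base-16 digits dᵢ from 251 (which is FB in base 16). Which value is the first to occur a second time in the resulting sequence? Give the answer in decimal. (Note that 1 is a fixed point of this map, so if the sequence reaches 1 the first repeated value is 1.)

251 = (15,11)_16 → 15³ + 11³ = 3375 + 1331 = 4706
4706 = (1,2,6,2)_16 → 1³ + 2³ + 6³ + 2³ = 1 + 8 + 216 + 8 = 233
233 = (14,9)_16 → 14³ + 9³ = 2744 + 729 = 3473
3473 = (13,9,1)_16 → 13³ + 9³ + 1³ = 2197 + 729 + 1 = 2927
2927 = (11,6,15)_16 → 11³ + 6³ + 15³ = 1331 + 216 + 3375 = 4922
4922 = (1,3,3,10)_16 → 1³ + 3³ + 3³ + 10³ = 1 + 27 + 27 + 1000 = 1055
1055 = (4,1,15)_16 → 4³ + 1³ + 15³ = 64 + 1 + 3375 = 3440
3440 = (13,7,0)_16 → 13³ + 7³ + 0³ = 2197 + 343 + 0 = 2540
2540 = (9,14,12)_16 → 9³ + 14³ + 12³ = 729 + 2744 + 1728 = 5201
5201 = (1,4,5,1)_16 → 1³ + 4³ + 5³ + 1³ = 1 + 64 + 125 + 1 = 191
191 = (11,15)_16 → 11³ + 15³ = 1331 + 3375 = 4706  — 4706 already appeared earlier.

4706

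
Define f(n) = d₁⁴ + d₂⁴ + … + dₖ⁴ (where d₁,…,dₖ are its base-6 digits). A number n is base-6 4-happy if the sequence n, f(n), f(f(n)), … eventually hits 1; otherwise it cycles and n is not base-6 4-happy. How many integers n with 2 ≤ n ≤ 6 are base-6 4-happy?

2: 2 → 16 → 272 → 99 → 353 → 963 → 609 → 978 → 338 → 114 → 82 → 273 → 164 → 353  (repeats 353)
3: 3 → 81 → 98 → 288 → 17 → 641 → 1522 → 259 → 4 → 256 → 258 → 3  (repeats 3)
4: 4 → 256 → 258 → 3 → 81 → 98 → 288 → 17 → 641 → 1522 → 259 → 4  (repeats 4)
5: 5 → 625 → 658 → 338 → 114 → 82 → 273 → 164 → 353 → 963 → 609 → 978 → 338  (repeats 338)
6: 6 → 1  (reaches 1)
base-6 4-happy: 6

1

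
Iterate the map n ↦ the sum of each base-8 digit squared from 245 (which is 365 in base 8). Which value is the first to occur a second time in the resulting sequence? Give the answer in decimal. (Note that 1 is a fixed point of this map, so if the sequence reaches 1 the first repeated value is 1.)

26

245 = (3,6,5)_8 → 3² + 6² + 5² = 9 + 36 + 25 = 70
70 = (1,0,6)_8 → 1² + 0² + 6² = 1 + 0 + 36 = 37
37 = (4,5)_8 → 4² + 5² = 16 + 25 = 41
41 = (5,1)_8 → 5² + 1² = 25 + 1 = 26
26 = (3,2)_8 → 3² + 2² = 9 + 4 = 13
13 = (1,5)_8 → 1² + 5² = 1 + 25 = 26  — 26 already appeared earlier.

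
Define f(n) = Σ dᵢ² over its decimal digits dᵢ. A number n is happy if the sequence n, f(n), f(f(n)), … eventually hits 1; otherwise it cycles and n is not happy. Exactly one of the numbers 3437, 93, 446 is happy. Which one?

3437: 3437 → 83 → 73 → 58 → 89 → 145 → 42 → 20 → 4 → 16 → 37 → 58  — repeats 58 (not happy)
93: 93 → 90 → 81 → 65 → 61 → 37 → 58 → 89 → 145 → 42 → 20 → 4 → 16 → 37  — repeats 37 (not happy)
446: 446 → 68 → 100 → 1  — reaches 1 (happy)

446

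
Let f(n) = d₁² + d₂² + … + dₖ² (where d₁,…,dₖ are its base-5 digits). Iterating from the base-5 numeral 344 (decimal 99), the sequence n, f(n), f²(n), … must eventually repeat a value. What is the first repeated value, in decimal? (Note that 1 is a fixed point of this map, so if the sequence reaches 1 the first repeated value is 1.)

99 = (3,4,4)_5 → 3² + 4² + 4² = 41
41 = (1,3,1)_5 → 1² + 3² + 1² = 11
11 = (2,1)_5 → 2² + 1² = 5
5 = (1,0)_5 → 1² + 0² = 1  — reached the fixed point 1.
1 → 1, so 1 is the first repeated value.

1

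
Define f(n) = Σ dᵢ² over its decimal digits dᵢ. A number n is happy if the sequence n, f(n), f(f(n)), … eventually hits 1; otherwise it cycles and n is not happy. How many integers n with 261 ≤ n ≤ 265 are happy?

2

261: 261 → 41 → 17 → 50 → 25 → 29 → 85 → 89 → 145 → 42 → 20 → 4 → 16 → 37 → 58 → 89  — not happy
262: 262 → 44 → 32 → 13 → 10 → 1  — happy
263: 263 → 49 → 97 → 130 → 10 → 1  — happy
264: 264 → 56 → 61 → 37 → 58 → 89 → 145 → 42 → 20 → 4 → 16 → 37  — not happy
265: 265 → 65 → 61 → 37 → 58 → 89 → 145 → 42 → 20 → 4 → 16 → 37  — not happy
happy: 262, 263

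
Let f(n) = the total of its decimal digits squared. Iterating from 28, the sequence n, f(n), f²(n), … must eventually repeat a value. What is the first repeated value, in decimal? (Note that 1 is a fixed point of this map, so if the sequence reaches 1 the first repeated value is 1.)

28 → 68
68 → 100
100 → 1  — reached the fixed point 1.
1 → 1, so 1 is the first repeated value.

1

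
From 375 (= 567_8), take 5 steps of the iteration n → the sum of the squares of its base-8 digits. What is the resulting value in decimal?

45

375 = (5,6,7)_8 → 5² + 6² + 7² = 25 + 36 + 49 = 110
110 = (1,5,6)_8 → 1² + 5² + 6² = 1 + 25 + 36 = 62
62 = (7,6)_8 → 7² + 6² = 49 + 36 = 85
85 = (1,2,5)_8 → 1² + 2² + 5² = 1 + 4 + 25 = 30
30 = (3,6)_8 → 3² + 6² = 9 + 36 = 45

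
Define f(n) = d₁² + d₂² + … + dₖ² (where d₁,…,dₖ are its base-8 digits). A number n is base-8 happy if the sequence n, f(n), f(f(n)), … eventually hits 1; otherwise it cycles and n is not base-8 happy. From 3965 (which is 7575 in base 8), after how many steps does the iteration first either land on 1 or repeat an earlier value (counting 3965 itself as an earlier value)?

3965 = (7,5,7,5)_8 → 7² + 5² + 7² + 5² = 148
148 = (2,2,4)_8 → 2² + 2² + 4² = 24
24 = (3,0)_8 → 3² + 0² = 9
9 = (1,1)_8 → 1² + 1² = 2
2 = (2)_8 → 2² = 4
4 = (4)_8 → 4² = 16
16 = (2,0)_8 → 2² + 0² = 4  — 4 repeats.
That took 7 steps.

7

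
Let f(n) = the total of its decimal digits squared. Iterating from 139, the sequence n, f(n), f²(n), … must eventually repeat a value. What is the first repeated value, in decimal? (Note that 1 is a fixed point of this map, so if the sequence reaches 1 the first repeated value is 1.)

1

139 → 91
91 → 82
82 → 68
68 → 100
100 → 1  — reached the fixed point 1.
1 → 1, so 1 is the first repeated value.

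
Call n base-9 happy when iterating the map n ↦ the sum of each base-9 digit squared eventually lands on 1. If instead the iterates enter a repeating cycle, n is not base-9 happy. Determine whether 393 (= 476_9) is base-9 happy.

393 = (4,7,6)_9 → 4² + 7² + 6² = 16 + 49 + 36 = 101
101 = (1,2,2)_9 → 1² + 2² + 2² = 1 + 4 + 4 = 9
9 = (1,0)_9 → 1² + 0² = 1 + 0 = 1  — reached 1.

base-9 happy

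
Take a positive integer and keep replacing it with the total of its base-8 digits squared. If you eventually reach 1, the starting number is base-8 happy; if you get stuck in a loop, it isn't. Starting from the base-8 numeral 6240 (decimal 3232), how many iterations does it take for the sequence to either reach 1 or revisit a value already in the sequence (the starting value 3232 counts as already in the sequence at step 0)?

7

3232 = (6,2,4,0)_8 → 6² + 2² + 4² + 0² = 56
56 = (7,0)_8 → 7² + 0² = 49
49 = (6,1)_8 → 6² + 1² = 37
37 = (4,5)_8 → 4² + 5² = 41
41 = (5,1)_8 → 5² + 1² = 26
26 = (3,2)_8 → 3² + 2² = 13
13 = (1,5)_8 → 1² + 5² = 26  — 26 repeats.
That took 7 steps.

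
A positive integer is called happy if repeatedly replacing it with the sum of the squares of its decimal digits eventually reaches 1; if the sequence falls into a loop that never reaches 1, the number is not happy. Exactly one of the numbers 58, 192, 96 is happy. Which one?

58: 58 → 89 → 145 → 42 → 20 → 4 → 16 → 37 → 58  — repeats 58 (not happy)
192: 192 → 86 → 100 → 1  — reaches 1 (happy)
96: 96 → 117 → 51 → 26 → 40 → 16 → 37 → 58 → 89 → 145 → 42 → 20 → 4 → 16  — repeats 16 (not happy)

192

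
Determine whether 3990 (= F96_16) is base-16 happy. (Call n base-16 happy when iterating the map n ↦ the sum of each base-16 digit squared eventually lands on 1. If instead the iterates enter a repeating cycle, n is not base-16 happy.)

not base-16 happy

3990 = (15,9,6)_16 → 15² + 9² + 6² = 225 + 81 + 36 = 342
342 = (1,5,6)_16 → 1² + 5² + 6² = 1 + 25 + 36 = 62
62 = (3,14)_16 → 3² + 14² = 9 + 196 = 205
205 = (12,13)_16 → 12² + 13² = 144 + 169 = 313
313 = (1,3,9)_16 → 1² + 3² + 9² = 1 + 9 + 81 = 91
91 = (5,11)_16 → 5² + 11² = 25 + 121 = 146
146 = (9,2)_16 → 9² + 2² = 81 + 4 = 85
85 = (5,5)_16 → 5² + 5² = 25 + 25 = 50
50 = (3,2)_16 → 3² + 2² = 9 + 4 = 13
13 = (13)_16 → 13² = 169
169 = (10,9)_16 → 10² + 9² = 100 + 81 = 181
181 = (11,5)_16 → 11² + 5² = 121 + 25 = 146  — 146 already seen; the sequence cycles without reaching 1.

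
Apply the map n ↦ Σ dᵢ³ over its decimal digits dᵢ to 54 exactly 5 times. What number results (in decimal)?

54 → 5³ + 4³ = 189
189 → 1³ + 8³ + 9³ = 1242
1242 → 1³ + 2³ + 4³ + 2³ = 81
81 → 8³ + 1³ = 513
513 → 5³ + 1³ + 3³ = 153

153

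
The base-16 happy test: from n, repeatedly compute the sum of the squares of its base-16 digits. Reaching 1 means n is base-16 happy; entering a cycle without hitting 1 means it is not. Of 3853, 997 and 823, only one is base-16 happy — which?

3853: 3853 → 394 → 165 → 125 → 218 → 269 → 170 → 200 → 208 → 169 → 181 → 146 → 85 → 50 → 13 → 169  — repeats 169 (not base-16 happy)
997: 997 → 230 → 232 → 260 → 17 → 2 → 4 → 16 → 1  — reaches 1 (base-16 happy)
823: 823 → 67 → 25 → 82 → 29 → 170 → 200 → 208 → 169 → 181 → 146 → 85 → 50 → 13 → 169  — repeats 169 (not base-16 happy)

997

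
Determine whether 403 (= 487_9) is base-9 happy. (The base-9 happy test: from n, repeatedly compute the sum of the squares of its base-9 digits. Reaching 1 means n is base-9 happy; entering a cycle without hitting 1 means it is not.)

403 = (4,8,7)_9 → 4² + 8² + 7² = 16 + 64 + 49 = 129
129 = (1,5,3)_9 → 1² + 5² + 3² = 1 + 25 + 9 = 35
35 = (3,8)_9 → 3² + 8² = 9 + 64 = 73
73 = (8,1)_9 → 8² + 1² = 64 + 1 = 65
65 = (7,2)_9 → 7² + 2² = 49 + 4 = 53
53 = (5,8)_9 → 5² + 8² = 25 + 64 = 89
89 = (1,0,8)_9 → 1² + 0² + 8² = 1 + 0 + 64 = 65  — 65 already seen; the sequence cycles without reaching 1.

not base-9 happy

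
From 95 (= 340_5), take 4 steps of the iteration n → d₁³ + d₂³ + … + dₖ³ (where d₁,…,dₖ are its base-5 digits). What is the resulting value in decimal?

95 = (3,4,0)_5 → 3³ + 4³ + 0³ = 27 + 64 + 0 = 91
91 = (3,3,1)_5 → 3³ + 3³ + 1³ = 27 + 27 + 1 = 55
55 = (2,1,0)_5 → 2³ + 1³ + 0³ = 8 + 1 + 0 = 9
9 = (1,4)_5 → 1³ + 4³ = 1 + 64 = 65

65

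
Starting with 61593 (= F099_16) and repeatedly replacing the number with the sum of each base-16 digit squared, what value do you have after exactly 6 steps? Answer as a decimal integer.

2

61593 = (15,0,9,9)_16 → 15² + 0² + 9² + 9² = 387
387 = (1,8,3)_16 → 1² + 8² + 3² = 74
74 = (4,10)_16 → 4² + 10² = 116
116 = (7,4)_16 → 7² + 4² = 65
65 = (4,1)_16 → 4² + 1² = 17
17 = (1,1)_16 → 1² + 1² = 2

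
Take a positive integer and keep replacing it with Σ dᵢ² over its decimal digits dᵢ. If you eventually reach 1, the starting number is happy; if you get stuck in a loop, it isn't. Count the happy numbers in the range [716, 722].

716: 716 → 86 → 100 → 1  (reaches 1)
717: 717 → 99 → 162 → 41 → 17 → 50 → 25 → 29 → 85 → 89 → 145 → 42 → 20 → 4 → 16 → 37 → 58 → 89  (repeats 89)
718: 718 → 114 → 18 → 65 → 61 → 37 → 58 → 89 → 145 → 42 → 20 → 4 → 16 → 37  (repeats 37)
719: 719 → 131 → 11 → 2 → 4 → 16 → 37 → 58 → 89 → 145 → 42 → 20 → 4  (repeats 4)
720: 720 → 53 → 34 → 25 → 29 → 85 → 89 → 145 → 42 → 20 → 4 → 16 → 37 → 58 → 89  (repeats 89)
721: 721 → 54 → 41 → 17 → 50 → 25 → 29 → 85 → 89 → 145 → 42 → 20 → 4 → 16 → 37 → 58 → 89  (repeats 89)
722: 722 → 57 → 74 → 65 → 61 → 37 → 58 → 89 → 145 → 42 → 20 → 4 → 16 → 37  (repeats 37)
happy: 716

1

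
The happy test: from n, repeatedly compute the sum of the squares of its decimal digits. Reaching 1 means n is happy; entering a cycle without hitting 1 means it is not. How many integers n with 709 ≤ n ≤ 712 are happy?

709: 709 → 130 → 10 → 1  — happy
710: 710 → 50 → 25 → 29 → 85 → 89 → 145 → 42 → 20 → 4 → 16 → 37 → 58 → 89  — not happy
711: 711 → 51 → 26 → 40 → 16 → 37 → 58 → 89 → 145 → 42 → 20 → 4 → 16  — not happy
712: 712 → 54 → 41 → 17 → 50 → 25 → 29 → 85 → 89 → 145 → 42 → 20 → 4 → 16 → 37 → 58 → 89  — not happy
happy: 709

1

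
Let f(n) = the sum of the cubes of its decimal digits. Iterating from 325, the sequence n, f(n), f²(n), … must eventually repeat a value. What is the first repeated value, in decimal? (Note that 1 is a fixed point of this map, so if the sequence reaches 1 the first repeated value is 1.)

160

325 → 3³ + 2³ + 5³ = 160
160 → 1³ + 6³ + 0³ = 217
217 → 2³ + 1³ + 7³ = 352
352 → 3³ + 5³ + 2³ = 160  — 160 already appeared earlier.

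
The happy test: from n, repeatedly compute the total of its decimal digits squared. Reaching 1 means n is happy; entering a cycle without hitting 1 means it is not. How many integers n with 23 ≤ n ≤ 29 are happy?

23: 23 → 13 → 10 → 1  (reaches 1)
24: 24 → 20 → 4 → 16 → 37 → 58 → 89 → 145 → 42 → 20  (repeats 20)
25: 25 → 29 → 85 → 89 → 145 → 42 → 20 → 4 → 16 → 37 → 58 → 89  (repeats 89)
26: 26 → 40 → 16 → 37 → 58 → 89 → 145 → 42 → 20 → 4 → 16  (repeats 16)
27: 27 → 53 → 34 → 25 → 29 → 85 → 89 → 145 → 42 → 20 → 4 → 16 → 37 → 58 → 89  (repeats 89)
28: 28 → 68 → 100 → 1  (reaches 1)
29: 29 → 85 → 89 → 145 → 42 → 20 → 4 → 16 → 37 → 58 → 89  (repeats 89)
happy: 23, 28

2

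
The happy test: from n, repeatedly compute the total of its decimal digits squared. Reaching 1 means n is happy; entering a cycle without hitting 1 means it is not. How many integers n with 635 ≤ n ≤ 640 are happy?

635: 635 → 70 → 49 → 97 → 130 → 10 → 1  — happy
636: 636 → 81 → 65 → 61 → 37 → 58 → 89 → 145 → 42 → 20 → 4 → 16 → 37  — not happy
637: 637 → 94 → 97 → 130 → 10 → 1  — happy
638: 638 → 109 → 82 → 68 → 100 → 1  — happy
639: 639 → 126 → 41 → 17 → 50 → 25 → 29 → 85 → 89 → 145 → 42 → 20 → 4 → 16 → 37 → 58 → 89  — not happy
640: 640 → 52 → 29 → 85 → 89 → 145 → 42 → 20 → 4 → 16 → 37 → 58 → 89  — not happy
happy: 635, 637, 638

3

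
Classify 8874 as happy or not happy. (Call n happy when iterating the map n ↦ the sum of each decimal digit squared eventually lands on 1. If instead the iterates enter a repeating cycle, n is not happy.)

8874 → 8² + 8² + 7² + 4² = 64 + 64 + 49 + 16 = 193
193 → 1² + 9² + 3² = 1 + 81 + 9 = 91
91 → 9² + 1² = 81 + 1 = 82
82 → 8² + 2² = 64 + 4 = 68
68 → 6² + 8² = 36 + 64 = 100
100 → 1² + 0² + 0² = 1 + 0 + 0 = 1  — reached 1.

happy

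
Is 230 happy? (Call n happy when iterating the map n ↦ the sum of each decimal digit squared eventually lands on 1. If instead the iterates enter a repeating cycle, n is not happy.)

happy

230 → 2² + 3² + 0² = 4 + 9 + 0 = 13
13 → 1² + 3² = 1 + 9 = 10
10 → 1² + 0² = 1 + 0 = 1  — reached 1.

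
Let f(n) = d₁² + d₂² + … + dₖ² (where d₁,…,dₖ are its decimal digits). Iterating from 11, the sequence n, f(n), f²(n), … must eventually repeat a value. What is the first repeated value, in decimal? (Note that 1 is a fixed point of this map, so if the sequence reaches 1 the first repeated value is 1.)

4

11 → 1² + 1² = 2
2 → 2² = 4
4 → 4² = 16
16 → 1² + 6² = 37
37 → 3² + 7² = 58
58 → 5² + 8² = 89
89 → 8² + 9² = 145
145 → 1² + 4² + 5² = 42
42 → 4² + 2² = 20
20 → 2² + 0² = 4  — 4 already appeared earlier.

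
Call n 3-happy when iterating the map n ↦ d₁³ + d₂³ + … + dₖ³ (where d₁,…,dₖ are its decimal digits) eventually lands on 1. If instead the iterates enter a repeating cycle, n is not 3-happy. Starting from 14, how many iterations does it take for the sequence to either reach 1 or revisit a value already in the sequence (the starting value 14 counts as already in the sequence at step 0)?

7

14 → 1³ + 4³ = 1 + 64 = 65
65 → 6³ + 5³ = 216 + 125 = 341
341 → 3³ + 4³ + 1³ = 27 + 64 + 1 = 92
92 → 9³ + 2³ = 729 + 8 = 737
737 → 7³ + 3³ + 7³ = 343 + 27 + 343 = 713
713 → 7³ + 1³ + 3³ = 343 + 1 + 27 = 371
371 → 3³ + 7³ + 1³ = 27 + 343 + 1 = 371  — 371 repeats.
That took 7 steps.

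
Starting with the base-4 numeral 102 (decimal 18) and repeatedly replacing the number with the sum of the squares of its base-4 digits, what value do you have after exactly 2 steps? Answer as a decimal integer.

2

18 = (1,0,2)_4 → 1² + 0² + 2² = 1 + 0 + 4 = 5
5 = (1,1)_4 → 1² + 1² = 1 + 1 = 2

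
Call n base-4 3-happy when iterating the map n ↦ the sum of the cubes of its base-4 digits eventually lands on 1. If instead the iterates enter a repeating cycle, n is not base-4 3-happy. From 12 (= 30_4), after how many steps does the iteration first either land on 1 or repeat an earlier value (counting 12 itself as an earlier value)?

12 = (3,0)_4 → 3³ + 0³ = 27 + 0 = 27
27 = (1,2,3)_4 → 1³ + 2³ + 3³ = 1 + 8 + 27 = 36
36 = (2,1,0)_4 → 2³ + 1³ + 0³ = 8 + 1 + 0 = 9
9 = (2,1)_4 → 2³ + 1³ = 8 + 1 = 9  — 9 repeats.
That took 4 steps.

4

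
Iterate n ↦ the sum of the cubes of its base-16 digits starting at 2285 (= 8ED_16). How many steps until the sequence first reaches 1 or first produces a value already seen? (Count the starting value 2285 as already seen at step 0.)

2285 = (8,14,13)_16 → 8³ + 14³ + 13³ = 5453
5453 = (1,5,4,13)_16 → 1³ + 5³ + 4³ + 13³ = 2387
2387 = (9,5,3)_16 → 9³ + 5³ + 3³ = 881
881 = (3,7,1)_16 → 3³ + 7³ + 1³ = 371
371 = (1,7,3)_16 → 1³ + 7³ + 3³ = 371  — 371 repeats.
That took 5 steps.

5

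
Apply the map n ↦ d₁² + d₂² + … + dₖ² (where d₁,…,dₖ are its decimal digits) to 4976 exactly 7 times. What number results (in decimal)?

16

4976 → 4² + 9² + 7² + 6² = 182
182 → 1² + 8² + 2² = 69
69 → 6² + 9² = 117
117 → 1² + 1² + 7² = 51
51 → 5² + 1² = 26
26 → 2² + 6² = 40
40 → 4² + 0² = 16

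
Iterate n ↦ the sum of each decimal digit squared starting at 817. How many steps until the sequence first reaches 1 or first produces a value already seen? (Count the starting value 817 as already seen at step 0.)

13

817 → 114
114 → 18
18 → 65
65 → 61
61 → 37
37 → 58
58 → 89
89 → 145
145 → 42
42 → 20
20 → 4
4 → 16
16 → 37  — 37 repeats.
That took 13 steps.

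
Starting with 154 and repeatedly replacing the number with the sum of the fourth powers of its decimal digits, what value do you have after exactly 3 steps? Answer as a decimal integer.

154 → 1⁴ + 5⁴ + 4⁴ = 1 + 625 + 256 = 882
882 → 8⁴ + 8⁴ + 2⁴ = 4096 + 4096 + 16 = 8208
8208 → 8⁴ + 2⁴ + 0⁴ + 8⁴ = 4096 + 16 + 0 + 4096 = 8208

8208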